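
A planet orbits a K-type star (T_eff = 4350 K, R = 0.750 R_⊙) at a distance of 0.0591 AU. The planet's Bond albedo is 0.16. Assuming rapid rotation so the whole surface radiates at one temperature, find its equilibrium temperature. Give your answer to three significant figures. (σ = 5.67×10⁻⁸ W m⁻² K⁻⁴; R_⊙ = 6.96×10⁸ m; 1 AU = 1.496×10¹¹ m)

R_⋆ = 0.750 × 6.96×10⁸ = 5.22×10⁸ m.
d = 0.0591 AU = 8.84×10⁹ m.
L = 4πR_⋆²σT_⋆⁴ = 4π(5.22×10⁸)² × 5.67×10⁻⁸ × (4350)⁴ = 6.95×10²⁵ W.
S = L/(4πd²) = 7.08×10⁴ W m⁻².
Energy balance: absorbed = emitted ⇒ πR²·S(1−A) = 4πR²·σT_eq⁴, so T_eq⁴ = S(1−A)/(4σ).
T_eq = [7.08×10⁴ × 0.84 / (4 × 5.67×10⁻⁸)]^(1/4) = (2.62×10¹¹)^(1/4) = 716 K.

T_eq ≈ 716 K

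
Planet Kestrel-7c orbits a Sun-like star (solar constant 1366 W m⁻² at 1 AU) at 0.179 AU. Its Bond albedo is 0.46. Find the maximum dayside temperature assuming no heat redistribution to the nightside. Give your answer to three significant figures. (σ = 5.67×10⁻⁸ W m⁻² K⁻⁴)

Flux at 0.179 AU: S = 1366/0.179² = 4.26×10⁴ W m⁻².
With no redistribution each surface element balances locally: S(1−A) = σT⁴.
T = [4.26×10⁴ × 0.54 / 5.67×10⁻⁸]^(1/4) = (4.06×10¹¹)^(1/4) = 798 K.

T_ss ≈ 798 K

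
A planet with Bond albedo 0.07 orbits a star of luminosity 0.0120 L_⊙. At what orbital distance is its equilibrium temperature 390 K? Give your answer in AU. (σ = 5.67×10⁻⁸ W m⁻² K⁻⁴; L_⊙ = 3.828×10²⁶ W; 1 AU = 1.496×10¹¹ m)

d ≈ 0.0538 AU

L = 0.0120 × 3.828×10²⁶ = 4.59×10²⁴ W.
From T_eq⁴ = L(1−A)/(16πσd²): d = √[L(1−A)/(16πσT_eq⁴)].
d = √[4.59×10²⁴ × 0.93 / (16π × 5.67×10⁻⁸ × (390)⁴)] = 8.05×10⁹ m = 0.0538 AU.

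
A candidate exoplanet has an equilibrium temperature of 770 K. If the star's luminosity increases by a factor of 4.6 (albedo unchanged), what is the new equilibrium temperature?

T_eq ≈ 1130 K

T_eq ∝ L^(1/4) · d^(−1/2).
T′ = 770 × 4.6^(1/4) = 1130 K.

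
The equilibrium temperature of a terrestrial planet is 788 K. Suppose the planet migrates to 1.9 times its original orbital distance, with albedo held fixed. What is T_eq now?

T_eq ∝ L^(1/4) · d^(−1/2).
T′ = 788 / 1.9^(1/2) = 572 K.

T_eq ≈ 572 K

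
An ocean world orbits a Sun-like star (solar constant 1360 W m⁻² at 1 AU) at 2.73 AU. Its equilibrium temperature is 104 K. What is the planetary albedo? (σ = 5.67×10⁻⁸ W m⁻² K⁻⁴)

A ≈ 0.85

Flux at 2.73 AU: S = 1360/2.73² = 182 W m⁻².
From T_eq⁴ = S(1−A)/(4σ): 1−A = 4σT_eq⁴/S.
1−A = 4 × 5.67×10⁻⁸ × (104)⁴ / 182 = 0.145.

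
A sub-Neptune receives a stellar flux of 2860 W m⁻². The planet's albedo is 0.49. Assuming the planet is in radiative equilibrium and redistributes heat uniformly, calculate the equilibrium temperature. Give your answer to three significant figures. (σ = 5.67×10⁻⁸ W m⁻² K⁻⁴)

Energy balance: absorbed = emitted ⇒ πR²·S(1−A) = 4πR²·σT_eq⁴, so T_eq⁴ = S(1−A)/(4σ).
T_eq = [2860 × 0.51 / (4 × 5.67×10⁻⁸)]^(1/4) = (6.43×10⁹)^(1/4) = 283 K.

T_eq ≈ 283 K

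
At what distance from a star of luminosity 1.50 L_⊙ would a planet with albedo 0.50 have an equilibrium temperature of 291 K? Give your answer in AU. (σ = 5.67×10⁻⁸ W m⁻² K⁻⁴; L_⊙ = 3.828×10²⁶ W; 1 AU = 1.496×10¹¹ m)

d ≈ 0.792 AU

L = 1.50 × 3.828×10²⁶ = 5.74×10²⁶ W.
From T_eq⁴ = L(1−A)/(16πσd²): d = √[L(1−A)/(16πσT_eq⁴)].
d = √[5.74×10²⁶ × 0.50 / (16π × 5.67×10⁻⁸ × (291)⁴)] = 1.19×10¹¹ m = 0.792 AU.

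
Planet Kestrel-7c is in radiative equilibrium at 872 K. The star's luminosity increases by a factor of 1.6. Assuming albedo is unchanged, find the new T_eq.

T_eq ≈ 981 K

T_eq ∝ L^(1/4) · d^(−1/2).
T′ = 872 × 1.6^(1/4) = 981 K.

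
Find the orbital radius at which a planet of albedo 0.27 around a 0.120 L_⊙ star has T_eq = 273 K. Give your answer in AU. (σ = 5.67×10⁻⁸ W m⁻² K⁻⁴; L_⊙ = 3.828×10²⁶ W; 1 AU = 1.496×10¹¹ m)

L = 0.120 × 3.828×10²⁶ = 4.59×10²⁵ W.
From T_eq⁴ = L(1−A)/(16πσd²): d = √[L(1−A)/(16πσT_eq⁴)].
d = √[4.59×10²⁵ × 0.73 / (16π × 5.67×10⁻⁸ × (273)⁴)] = 4.60×10¹⁰ m = 0.308 AU.

d ≈ 0.308 AU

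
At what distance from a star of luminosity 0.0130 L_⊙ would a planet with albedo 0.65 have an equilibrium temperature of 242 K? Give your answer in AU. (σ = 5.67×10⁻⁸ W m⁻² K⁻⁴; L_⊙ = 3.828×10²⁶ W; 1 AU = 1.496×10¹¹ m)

d ≈ 0.0892 AU

L = 0.0130 × 3.828×10²⁶ = 4.98×10²⁴ W.
From T_eq⁴ = L(1−A)/(16πσd²): d = √[L(1−A)/(16πσT_eq⁴)].
d = √[4.98×10²⁴ × 0.35 / (16π × 5.67×10⁻⁸ × (242)⁴)] = 1.33×10¹⁰ m = 0.0892 AU.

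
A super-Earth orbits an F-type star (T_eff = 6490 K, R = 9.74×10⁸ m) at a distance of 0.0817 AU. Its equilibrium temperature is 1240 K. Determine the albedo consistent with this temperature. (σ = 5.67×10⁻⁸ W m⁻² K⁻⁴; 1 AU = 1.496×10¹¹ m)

A ≈ 0.16

d = 0.0817 AU = 1.22×10¹⁰ m.
L = 4πR_⋆²σT_⋆⁴ = 4π(9.74×10⁸)² × 5.67×10⁻⁸ × (6490)⁴ = 1.20×10²⁷ W.
S = L/(4πd²) = 6.39×10⁵ W m⁻².
From T_eq⁴ = S(1−A)/(4σ): 1−A = 4σT_eq⁴/S.
1−A = 4 × 5.67×10⁻⁸ × (1240)⁴ / 6.39×10⁵ = 0.839.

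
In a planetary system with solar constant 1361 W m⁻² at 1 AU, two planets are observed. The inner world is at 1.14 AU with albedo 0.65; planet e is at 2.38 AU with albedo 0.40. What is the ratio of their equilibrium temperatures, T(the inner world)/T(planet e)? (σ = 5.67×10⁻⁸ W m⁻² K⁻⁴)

T_eq = [S₀(1−A)/(4σd²)]^(1/4), so T ∝ (1−A)^(1/4) / √d.
T₁ = [1361×0.35/(4×5.67×10⁻⁸×1.14²)]^(1/4) = 200.50 K.
T₂ = [1361×0.60/(4×5.67×10⁻⁸×2.38²)]^(1/4) = 158.78 K.

T₁/T₂ ≈ 1.263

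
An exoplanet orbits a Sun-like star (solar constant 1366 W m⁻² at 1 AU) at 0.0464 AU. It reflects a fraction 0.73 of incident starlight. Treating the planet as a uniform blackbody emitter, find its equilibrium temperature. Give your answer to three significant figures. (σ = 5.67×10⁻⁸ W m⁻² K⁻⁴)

Flux at 0.0464 AU: S = 1366/0.0464² = 6.34×10⁵ W m⁻².
Energy balance: absorbed = emitted ⇒ πR²·S(1−A) = 4πR²·σT_eq⁴, so T_eq⁴ = S(1−A)/(4σ).
T_eq = [6.34×10⁵ × 0.27 / (4 × 5.67×10⁻⁸)]^(1/4) = (7.55×10¹¹)^(1/4) = 932 K.

T_eq ≈ 932 K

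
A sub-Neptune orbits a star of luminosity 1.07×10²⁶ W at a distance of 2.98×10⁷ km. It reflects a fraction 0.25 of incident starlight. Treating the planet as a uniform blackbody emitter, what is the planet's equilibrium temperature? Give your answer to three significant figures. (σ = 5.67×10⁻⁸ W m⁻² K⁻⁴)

T_eq ≈ 422 K

d = 2.98×10⁷ km = 2.98×10¹⁰ m.
Flux: S = L/(4πd²) = 1.07×10²⁶/(4π×(2.98×10¹⁰)²) = 9590 W m⁻².
Energy balance: absorbed = emitted ⇒ πR²·S(1−A) = 4πR²·σT_eq⁴, so T_eq⁴ = S(1−A)/(4σ).
T_eq = [9590 × 0.75 / (4 × 5.67×10⁻⁸)]^(1/4) = (3.17×10¹⁰)^(1/4) = 422 K.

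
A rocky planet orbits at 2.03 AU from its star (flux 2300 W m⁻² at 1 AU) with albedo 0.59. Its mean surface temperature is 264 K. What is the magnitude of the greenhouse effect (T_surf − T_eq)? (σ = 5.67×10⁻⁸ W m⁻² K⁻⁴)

S = 2300/2.03² = 558.1 W m⁻².
T_eq = [S(1−A)/(4σ)]^(1/4) = [558.1×0.41/(4×5.67×10⁻⁸)]^(1/4) = 178.2 K.
ΔT = T_surf − T_eq = 264 − 178.2.

ΔT ≈ 85.8 K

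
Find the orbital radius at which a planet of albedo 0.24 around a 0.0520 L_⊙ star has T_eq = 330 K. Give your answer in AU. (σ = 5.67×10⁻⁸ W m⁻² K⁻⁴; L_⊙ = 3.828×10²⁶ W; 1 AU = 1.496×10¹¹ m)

d ≈ 0.141 AU

L = 0.0520 × 3.828×10²⁶ = 1.99×10²⁵ W.
From T_eq⁴ = L(1−A)/(16πσd²): d = √[L(1−A)/(16πσT_eq⁴)].
d = √[1.99×10²⁵ × 0.76 / (16π × 5.67×10⁻⁸ × (330)⁴)] = 2.12×10¹⁰ m = 0.141 AU.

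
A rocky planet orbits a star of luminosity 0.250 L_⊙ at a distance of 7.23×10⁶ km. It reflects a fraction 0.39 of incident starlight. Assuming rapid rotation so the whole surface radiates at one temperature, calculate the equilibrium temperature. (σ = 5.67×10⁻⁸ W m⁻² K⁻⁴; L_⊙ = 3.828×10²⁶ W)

d = 7.23×10⁶ km = 7.23×10⁹ m.
L = 0.250 × 3.828×10²⁶ = 9.57×10²⁵ W.
Flux: S = L/(4πd²) = 9.57×10²⁵/(4π×(7.23×10⁹)²) = 1.46×10⁵ W m⁻².
Energy balance: absorbed = emitted ⇒ πR²·S(1−A) = 4πR²·σT_eq⁴, so T_eq⁴ = S(1−A)/(4σ).
T_eq = [1.46×10⁵ × 0.61 / (4 × 5.67×10⁻⁸)]^(1/4) = (3.92×10¹¹)^(1/4) = 791 K.

T_eq ≈ 791 K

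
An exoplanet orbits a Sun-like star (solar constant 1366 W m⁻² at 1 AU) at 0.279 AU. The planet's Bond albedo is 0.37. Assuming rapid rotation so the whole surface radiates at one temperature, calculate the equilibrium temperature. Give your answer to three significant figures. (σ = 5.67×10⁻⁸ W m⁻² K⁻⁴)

Flux at 0.279 AU: S = 1366/0.279² = 1.75×10⁴ W m⁻².
Energy balance: absorbed = emitted ⇒ πR²·S(1−A) = 4πR²·σT_eq⁴, so T_eq⁴ = S(1−A)/(4σ).
T_eq = [1.75×10⁴ × 0.63 / (4 × 5.67×10⁻⁸)]^(1/4) = (4.87×10¹⁰)^(1/4) = 470 K.

T_eq ≈ 470 K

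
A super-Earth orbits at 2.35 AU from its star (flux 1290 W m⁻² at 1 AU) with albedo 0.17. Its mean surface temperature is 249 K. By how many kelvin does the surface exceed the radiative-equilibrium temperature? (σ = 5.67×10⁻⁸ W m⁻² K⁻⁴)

S = 1290/2.35² = 233.6 W m⁻².
T_eq = [S(1−A)/(4σ)]^(1/4) = [233.6×0.83/(4×5.67×10⁻⁸)]^(1/4) = 171.0 K.
ΔT = T_surf − T_eq = 249 − 171.0.

ΔT ≈ 78.0 K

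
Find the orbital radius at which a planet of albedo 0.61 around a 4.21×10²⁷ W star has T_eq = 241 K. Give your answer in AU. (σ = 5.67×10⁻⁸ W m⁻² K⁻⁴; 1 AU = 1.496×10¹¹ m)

d ≈ 2.76 AU

From T_eq⁴ = L(1−A)/(16πσd²): d = √[L(1−A)/(16πσT_eq⁴)].
d = √[4.21×10²⁷ × 0.39 / (16π × 5.67×10⁻⁸ × (241)⁴)] = 4.13×10¹¹ m = 2.76 AU.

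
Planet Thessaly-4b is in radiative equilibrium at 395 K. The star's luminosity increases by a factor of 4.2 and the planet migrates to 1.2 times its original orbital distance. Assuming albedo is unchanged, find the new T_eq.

T_eq ∝ L^(1/4) · d^(−1/2).
T′ = 395 × 4.2^(1/4) / 1.2^(1/2) = 516 K.

T_eq ≈ 516 K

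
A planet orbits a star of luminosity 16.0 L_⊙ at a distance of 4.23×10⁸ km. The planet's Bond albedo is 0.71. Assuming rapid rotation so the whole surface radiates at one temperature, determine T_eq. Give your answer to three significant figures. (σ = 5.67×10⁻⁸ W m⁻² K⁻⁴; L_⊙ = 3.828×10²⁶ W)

T_eq ≈ 243 K

d = 4.23×10⁸ km = 4.23×10¹¹ m.
L = 16.0 × 3.828×10²⁶ = 6.12×10²⁷ W.
Flux: S = L/(4πd²) = 6.12×10²⁷/(4π×(4.23×10¹¹)²) = 2720 W m⁻².
Energy balance: absorbed = emitted ⇒ πR²·S(1−A) = 4πR²·σT_eq⁴, so T_eq⁴ = S(1−A)/(4σ).
T_eq = [2720 × 0.29 / (4 × 5.67×10⁻⁸)]^(1/4) = (3.48×10⁹)^(1/4) = 243 K.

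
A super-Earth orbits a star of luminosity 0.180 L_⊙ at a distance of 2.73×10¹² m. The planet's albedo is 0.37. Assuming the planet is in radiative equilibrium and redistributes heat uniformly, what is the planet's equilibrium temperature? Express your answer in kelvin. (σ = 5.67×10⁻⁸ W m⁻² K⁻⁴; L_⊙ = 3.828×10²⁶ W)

T_eq ≈ 37.8 K

L = 0.180 × 3.828×10²⁶ = 6.89×10²⁵ W.
Flux: S = L/(4πd²) = 6.89×10²⁵/(4π×(2.73×10¹²)²) = 0.736 W m⁻².
Energy balance: absorbed = emitted ⇒ πR²·S(1−A) = 4πR²·σT_eq⁴, so T_eq⁴ = S(1−A)/(4σ).
T_eq = [0.736 × 0.63 / (4 × 5.67×10⁻⁸)]^(1/4) = (2.04×10⁶)^(1/4) = 37.8 K.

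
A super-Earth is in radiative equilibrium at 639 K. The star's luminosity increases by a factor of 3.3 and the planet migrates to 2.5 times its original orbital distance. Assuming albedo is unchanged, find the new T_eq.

T_eq ∝ L^(1/4) · d^(−1/2).
T′ = 639 × 3.3^(1/4) / 2.5^(1/2) = 545 K.

T_eq ≈ 545 K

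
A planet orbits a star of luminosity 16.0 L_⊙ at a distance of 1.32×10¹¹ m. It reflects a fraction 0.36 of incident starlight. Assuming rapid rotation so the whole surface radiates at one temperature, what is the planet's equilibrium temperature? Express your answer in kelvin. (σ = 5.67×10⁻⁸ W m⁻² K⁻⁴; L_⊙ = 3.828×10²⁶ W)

L = 16.0 × 3.828×10²⁶ = 6.12×10²⁷ W.
Flux: S = L/(4πd²) = 6.12×10²⁷/(4π×(1.32×10¹¹)²) = 2.80×10⁴ W m⁻².
Energy balance: absorbed = emitted ⇒ πR²·S(1−A) = 4πR²·σT_eq⁴, so T_eq⁴ = S(1−A)/(4σ).
T_eq = [2.80×10⁴ × 0.64 / (4 × 5.67×10⁻⁸)]^(1/4) = (7.89×10¹⁰)^(1/4) = 530 K.

T_eq ≈ 530 K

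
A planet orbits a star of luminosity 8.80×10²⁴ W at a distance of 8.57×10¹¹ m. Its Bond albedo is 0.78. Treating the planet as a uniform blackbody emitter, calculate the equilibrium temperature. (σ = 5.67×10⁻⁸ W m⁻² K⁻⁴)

T_eq ≈ 31.0 K

Flux: S = L/(4πd²) = 8.80×10²⁴/(4π×(8.57×10¹¹)²) = 0.953 W m⁻².
Energy balance: absorbed = emitted ⇒ πR²·S(1−A) = 4πR²·σT_eq⁴, so T_eq⁴ = S(1−A)/(4σ).
T_eq = [0.953 × 0.22 / (4 × 5.67×10⁻⁸)]^(1/4) = (9.25×10⁵)^(1/4) = 31.0 K.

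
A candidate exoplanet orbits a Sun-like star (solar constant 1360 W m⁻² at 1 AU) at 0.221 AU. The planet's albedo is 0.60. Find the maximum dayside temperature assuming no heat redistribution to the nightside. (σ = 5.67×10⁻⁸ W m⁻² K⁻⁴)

Flux at 0.221 AU: S = 1360/0.221² = 2.78×10⁴ W m⁻².
With no redistribution each surface element balances locally: S(1−A) = σT⁴.
T = [2.78×10⁴ × 0.40 / 5.67×10⁻⁸]^(1/4) = (1.96×10¹¹)^(1/4) = 666 K.

T_ss ≈ 666 K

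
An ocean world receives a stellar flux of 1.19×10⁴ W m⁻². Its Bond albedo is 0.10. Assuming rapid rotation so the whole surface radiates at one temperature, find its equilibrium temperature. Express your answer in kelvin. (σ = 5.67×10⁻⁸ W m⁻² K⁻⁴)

Energy balance: absorbed = emitted ⇒ πR²·S(1−A) = 4πR²·σT_eq⁴, so T_eq⁴ = S(1−A)/(4σ).
T_eq = [1.19×10⁴ × 0.90 / (4 × 5.67×10⁻⁸)]^(1/4) = (4.72×10¹⁰)^(1/4) = 466 K.

T_eq ≈ 466 K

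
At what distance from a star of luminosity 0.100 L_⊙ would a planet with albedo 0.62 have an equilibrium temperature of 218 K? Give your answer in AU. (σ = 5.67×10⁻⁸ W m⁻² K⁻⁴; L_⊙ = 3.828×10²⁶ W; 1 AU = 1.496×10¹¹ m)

d ≈ 0.318 AU

L = 0.100 × 3.828×10²⁶ = 3.83×10²⁵ W.
From T_eq⁴ = L(1−A)/(16πσd²): d = √[L(1−A)/(16πσT_eq⁴)].
d = √[3.83×10²⁵ × 0.38 / (16π × 5.67×10⁻⁸ × (218)⁴)] = 4.75×10¹⁰ m = 0.318 AU.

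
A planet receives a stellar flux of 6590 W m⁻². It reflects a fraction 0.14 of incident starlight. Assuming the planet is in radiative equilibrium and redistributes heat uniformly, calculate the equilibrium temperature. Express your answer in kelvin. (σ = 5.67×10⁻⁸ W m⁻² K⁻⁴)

T_eq ≈ 398 K

Energy balance: absorbed = emitted ⇒ πR²·S(1−A) = 4πR²·σT_eq⁴, so T_eq⁴ = S(1−A)/(4σ).
T_eq = [6590 × 0.86 / (4 × 5.67×10⁻⁸)]^(1/4) = (2.50×10¹⁰)^(1/4) = 398 K.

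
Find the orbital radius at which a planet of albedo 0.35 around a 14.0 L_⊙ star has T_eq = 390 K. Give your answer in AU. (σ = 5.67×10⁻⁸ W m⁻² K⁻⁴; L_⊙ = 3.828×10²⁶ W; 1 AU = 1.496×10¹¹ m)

L = 14.0 × 3.828×10²⁶ = 5.36×10²⁷ W.
From T_eq⁴ = L(1−A)/(16πσd²): d = √[L(1−A)/(16πσT_eq⁴)].
d = √[5.36×10²⁷ × 0.65 / (16π × 5.67×10⁻⁸ × (390)⁴)] = 2.30×10¹¹ m = 1.54 AU.

d ≈ 1.54 AU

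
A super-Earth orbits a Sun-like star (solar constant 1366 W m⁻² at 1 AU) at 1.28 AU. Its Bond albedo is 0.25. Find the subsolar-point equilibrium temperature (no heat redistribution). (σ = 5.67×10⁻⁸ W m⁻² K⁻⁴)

Flux at 1.28 AU: S = 1366/1.28² = 834 W m⁻².
At the subsolar point the surface absorbs S(1−A) and emits σT⁴ per unit area — no factor of 4, since only the local patch is in balance.
T = [834 × 0.75 / 5.67×10⁻⁸]^(1/4) = (1.10×10¹⁰)^(1/4) = 324 K.

T_ss ≈ 324 K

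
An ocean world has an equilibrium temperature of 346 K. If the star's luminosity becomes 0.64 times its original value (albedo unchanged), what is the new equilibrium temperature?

T_eq ≈ 309 K

T_eq ∝ L^(1/4) · d^(−1/2).
T′ = 346 × 0.64^(1/4) = 309 K.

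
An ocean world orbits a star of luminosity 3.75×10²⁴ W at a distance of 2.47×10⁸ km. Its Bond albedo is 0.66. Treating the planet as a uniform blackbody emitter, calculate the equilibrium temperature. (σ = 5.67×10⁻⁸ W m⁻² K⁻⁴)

T_eq ≈ 52.0 K

d = 2.47×10⁸ km = 2.47×10¹¹ m.
Flux: S = L/(4πd²) = 3.75×10²⁴/(4π×(2.47×10¹¹)²) = 4.89 W m⁻².
Energy balance: absorbed = emitted ⇒ πR²·S(1−A) = 4πR²·σT_eq⁴, so T_eq⁴ = S(1−A)/(4σ).
T_eq = [4.89 × 0.34 / (4 × 5.67×10⁻⁸)]^(1/4) = (7.33×10⁶)^(1/4) = 52.0 K.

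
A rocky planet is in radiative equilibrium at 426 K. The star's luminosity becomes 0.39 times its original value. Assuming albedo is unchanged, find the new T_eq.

T_eq ∝ L^(1/4) · d^(−1/2).
T′ = 426 × 0.39^(1/4) = 337 K.

T_eq ≈ 337 K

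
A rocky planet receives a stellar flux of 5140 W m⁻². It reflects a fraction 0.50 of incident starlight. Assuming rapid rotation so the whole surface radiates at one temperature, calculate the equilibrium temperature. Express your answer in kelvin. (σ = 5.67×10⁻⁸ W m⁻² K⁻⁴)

T_eq ≈ 326 K

Energy balance: absorbed = emitted ⇒ πR²·S(1−A) = 4πR²·σT_eq⁴, so T_eq⁴ = S(1−A)/(4σ).
T_eq = [5140 × 0.50 / (4 × 5.67×10⁻⁸)]^(1/4) = (1.13×10¹⁰)^(1/4) = 326 K.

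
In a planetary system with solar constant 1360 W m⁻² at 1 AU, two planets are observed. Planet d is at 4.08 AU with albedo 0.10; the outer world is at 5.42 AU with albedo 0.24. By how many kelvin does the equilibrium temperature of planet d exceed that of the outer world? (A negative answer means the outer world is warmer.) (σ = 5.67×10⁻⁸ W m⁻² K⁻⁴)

ΔT ≈ 22.6 K

T_eq = [S₀(1−A)/(4σd²)]^(1/4), so T ∝ (1−A)^(1/4) / √d.
T₁ = [1360×0.90/(4×5.67×10⁻⁸×4.08²)]^(1/4) = 134.19 K.
T₂ = [1360×0.76/(4×5.67×10⁻⁸×5.42²)]^(1/4) = 111.60 K.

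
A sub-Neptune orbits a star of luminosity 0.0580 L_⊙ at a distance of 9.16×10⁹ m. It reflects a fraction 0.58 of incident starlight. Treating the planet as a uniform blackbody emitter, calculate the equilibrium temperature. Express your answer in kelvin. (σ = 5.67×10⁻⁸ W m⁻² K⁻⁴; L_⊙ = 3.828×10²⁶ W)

T_eq ≈ 444 K

L = 0.0580 × 3.828×10²⁶ = 2.22×10²⁵ W.
Flux: S = L/(4πd²) = 2.22×10²⁵/(4π×(9.16×10⁹)²) = 2.11×10⁴ W m⁻².
Energy balance: absorbed = emitted ⇒ πR²·S(1−A) = 4πR²·σT_eq⁴, so T_eq⁴ = S(1−A)/(4σ).
T_eq = [2.11×10⁴ × 0.42 / (4 × 5.67×10⁻⁸)]^(1/4) = (3.90×10¹⁰)^(1/4) = 444 K.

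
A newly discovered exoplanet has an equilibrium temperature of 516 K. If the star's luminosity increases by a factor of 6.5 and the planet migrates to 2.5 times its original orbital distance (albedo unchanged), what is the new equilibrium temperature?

T_eq ∝ L^(1/4) · d^(−1/2).
T′ = 516 × 6.5^(1/4) / 2.5^(1/2) = 521 K.

T_eq ≈ 521 K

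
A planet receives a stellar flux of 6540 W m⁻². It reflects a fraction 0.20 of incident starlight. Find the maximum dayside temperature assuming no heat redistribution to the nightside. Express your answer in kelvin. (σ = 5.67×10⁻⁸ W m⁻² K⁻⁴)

With no redistribution each surface element balances locally: S(1−A) = σT⁴.
T = [6540 × 0.80 / 5.67×10⁻⁸]^(1/4) = (9.23×10¹⁰)^(1/4) = 551 K.

T_ss ≈ 551 K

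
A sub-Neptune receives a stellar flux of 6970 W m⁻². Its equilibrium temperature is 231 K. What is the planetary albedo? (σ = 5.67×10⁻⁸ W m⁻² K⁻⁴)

A ≈ 0.91

From T_eq⁴ = S(1−A)/(4σ): 1−A = 4σT_eq⁴/S.
1−A = 4 × 5.67×10⁻⁸ × (231)⁴ / 6970 = 0.093.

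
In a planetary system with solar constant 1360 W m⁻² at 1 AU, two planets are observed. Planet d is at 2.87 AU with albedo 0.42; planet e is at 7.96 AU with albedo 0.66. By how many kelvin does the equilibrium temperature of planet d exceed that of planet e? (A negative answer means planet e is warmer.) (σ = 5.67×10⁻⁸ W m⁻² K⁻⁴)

T_eq = [S₀(1−A)/(4σd²)]^(1/4), so T ∝ (1−A)^(1/4) / √d.
T₁ = [1360×0.58/(4×5.67×10⁻⁸×2.87²)]^(1/4) = 143.35 K.
T₂ = [1360×0.34/(4×5.67×10⁻⁸×7.96²)]^(1/4) = 75.32 K.

ΔT ≈ 68.0 K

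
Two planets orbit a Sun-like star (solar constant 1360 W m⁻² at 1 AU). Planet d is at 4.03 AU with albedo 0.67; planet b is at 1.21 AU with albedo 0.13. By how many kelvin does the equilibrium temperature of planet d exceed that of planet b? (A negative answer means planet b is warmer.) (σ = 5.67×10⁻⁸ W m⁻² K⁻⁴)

ΔT ≈ -139.3 K

T_eq = [S₀(1−A)/(4σd²)]^(1/4), so T ∝ (1−A)^(1/4) / √d.
T₁ = [1360×0.33/(4×5.67×10⁻⁸×4.03²)]^(1/4) = 105.06 K.
T₂ = [1360×0.87/(4×5.67×10⁻⁸×1.21²)]^(1/4) = 244.32 K.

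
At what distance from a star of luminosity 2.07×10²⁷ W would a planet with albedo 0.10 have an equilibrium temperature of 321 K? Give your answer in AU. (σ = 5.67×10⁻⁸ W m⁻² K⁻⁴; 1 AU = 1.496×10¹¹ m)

d ≈ 1.66 AU

From T_eq⁴ = L(1−A)/(16πσd²): d = √[L(1−A)/(16πσT_eq⁴)].
d = √[2.07×10²⁷ × 0.90 / (16π × 5.67×10⁻⁸ × (321)⁴)] = 2.48×10¹¹ m = 1.66 AU.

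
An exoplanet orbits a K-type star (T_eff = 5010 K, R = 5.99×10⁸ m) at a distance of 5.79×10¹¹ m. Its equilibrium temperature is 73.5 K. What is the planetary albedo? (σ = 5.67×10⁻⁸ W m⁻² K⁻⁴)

L = 4πR_⋆²σT_⋆⁴ = 4π(5.99×10⁸)² × 5.67×10⁻⁸ × (5010)⁴ = 1.61×10²⁶ W.
S = L/(4πd²) = 38.2 W m⁻².
From T_eq⁴ = S(1−A)/(4σ): 1−A = 4σT_eq⁴/S.
1−A = 4 × 5.67×10⁻⁸ × (73.5)⁴ / 38.2 = 0.173.

A ≈ 0.83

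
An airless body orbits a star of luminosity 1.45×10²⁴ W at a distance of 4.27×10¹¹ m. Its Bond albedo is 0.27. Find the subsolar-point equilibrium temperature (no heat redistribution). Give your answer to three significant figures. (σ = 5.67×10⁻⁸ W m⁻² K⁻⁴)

Flux: S = L/(4πd²) = 1.45×10²⁴/(4π×(4.27×10¹¹)²) = 0.633 W m⁻².
At the subsolar point the surface absorbs S(1−A) and emits σT⁴ per unit area — no factor of 4, since only the local patch is in balance.
T = [0.633 × 0.73 / 5.67×10⁻⁸]^(1/4) = (8.15×10⁶)^(1/4) = 53.4 K.

T_ss ≈ 53.4 K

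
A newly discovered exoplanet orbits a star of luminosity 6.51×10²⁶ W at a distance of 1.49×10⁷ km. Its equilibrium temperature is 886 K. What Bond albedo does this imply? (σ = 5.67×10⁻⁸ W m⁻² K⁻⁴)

A ≈ 0.40

d = 1.49×10⁷ km = 1.49×10¹⁰ m.
Flux: S = L/(4πd²) = 6.51×10²⁶/(4π×(1.49×10¹⁰)²) = 2.33×10⁵ W m⁻².
From T_eq⁴ = S(1−A)/(4σ): 1−A = 4σT_eq⁴/S.
1−A = 4 × 5.67×10⁻⁸ × (886)⁴ / 2.33×10⁵ = 0.599.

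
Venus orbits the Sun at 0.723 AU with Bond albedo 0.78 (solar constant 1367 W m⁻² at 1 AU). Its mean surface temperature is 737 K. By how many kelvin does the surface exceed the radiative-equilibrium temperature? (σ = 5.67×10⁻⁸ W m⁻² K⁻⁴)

ΔT ≈ 512.6 K

S = 1367/0.723² = 2615 W m⁻².
T_eq = [S(1−A)/(4σ)]^(1/4) = [2615×0.22/(4×5.67×10⁻⁸)]^(1/4) = 224.4 K.
ΔT = T_surf − T_eq = 737 − 224.4.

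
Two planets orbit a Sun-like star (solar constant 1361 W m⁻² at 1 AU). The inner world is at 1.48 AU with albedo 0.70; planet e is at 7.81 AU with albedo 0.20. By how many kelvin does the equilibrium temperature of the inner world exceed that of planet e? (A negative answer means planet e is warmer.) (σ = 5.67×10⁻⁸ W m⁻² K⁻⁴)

T_eq = [S₀(1−A)/(4σd²)]^(1/4), so T ∝ (1−A)^(1/4) / √d.
T₁ = [1361×0.30/(4×5.67×10⁻⁸×1.48²)]^(1/4) = 169.32 K.
T₂ = [1361×0.80/(4×5.67×10⁻⁸×7.81²)]^(1/4) = 94.19 K.

ΔT ≈ 75.1 K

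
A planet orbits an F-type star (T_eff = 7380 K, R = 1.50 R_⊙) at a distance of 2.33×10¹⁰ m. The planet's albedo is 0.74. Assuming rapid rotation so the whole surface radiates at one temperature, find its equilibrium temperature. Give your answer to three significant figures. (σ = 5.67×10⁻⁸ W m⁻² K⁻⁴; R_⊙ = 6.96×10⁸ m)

T_eq ≈ 789 K

R_⋆ = 1.50 × 6.96×10⁸ = 1.04×10⁹ m.
L = 4πR_⋆²σT_⋆⁴ = 4π(1.04×10⁹)² × 5.67×10⁻⁸ × (7380)⁴ = 2.30×10²⁷ W.
S = L/(4πd²) = 3.38×10⁵ W m⁻².
Energy balance: absorbed = emitted ⇒ πR²·S(1−A) = 4πR²·σT_eq⁴, so T_eq⁴ = S(1−A)/(4σ).
T_eq = [3.38×10⁵ × 0.26 / (4 × 5.67×10⁻⁸)]^(1/4) = (3.87×10¹¹)^(1/4) = 789 K.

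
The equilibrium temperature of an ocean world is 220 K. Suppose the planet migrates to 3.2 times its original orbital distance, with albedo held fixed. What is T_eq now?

T_eq ≈ 123 K

T_eq ∝ L^(1/4) · d^(−1/2).
T′ = 220 / 3.2^(1/2) = 123 K.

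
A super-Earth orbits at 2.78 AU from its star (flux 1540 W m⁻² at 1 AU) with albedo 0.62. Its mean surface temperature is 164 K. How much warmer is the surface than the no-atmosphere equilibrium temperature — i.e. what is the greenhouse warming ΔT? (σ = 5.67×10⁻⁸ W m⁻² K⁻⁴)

ΔT ≈ 28.8 K

S = 1540/2.78² = 199.3 W m⁻².
T_eq = [S(1−A)/(4σ)]^(1/4) = [199.3×0.38/(4×5.67×10⁻⁸)]^(1/4) = 135.2 K.
ΔT = T_surf − T_eq = 164 − 135.2.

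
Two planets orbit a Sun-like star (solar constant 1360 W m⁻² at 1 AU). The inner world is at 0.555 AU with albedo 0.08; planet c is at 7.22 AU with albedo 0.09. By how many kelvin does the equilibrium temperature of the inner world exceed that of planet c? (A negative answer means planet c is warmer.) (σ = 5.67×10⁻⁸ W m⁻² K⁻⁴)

ΔT ≈ 264.7 K

T_eq = [S₀(1−A)/(4σd²)]^(1/4), so T ∝ (1−A)^(1/4) / √d.
T₁ = [1360×0.92/(4×5.67×10⁻⁸×0.555²)]^(1/4) = 365.83 K.
T₂ = [1360×0.91/(4×5.67×10⁻⁸×7.22²)]^(1/4) = 101.15 K.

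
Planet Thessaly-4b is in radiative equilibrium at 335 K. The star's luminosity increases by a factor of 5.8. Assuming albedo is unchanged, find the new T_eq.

T_eq ∝ L^(1/4) · d^(−1/2).
T′ = 335 × 5.8^(1/4) = 520 K.

T_eq ≈ 520 K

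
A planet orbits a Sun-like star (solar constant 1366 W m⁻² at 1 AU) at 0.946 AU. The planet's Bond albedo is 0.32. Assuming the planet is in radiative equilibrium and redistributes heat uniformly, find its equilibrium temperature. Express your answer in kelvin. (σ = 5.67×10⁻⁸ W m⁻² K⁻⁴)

T_eq ≈ 260 K

Flux at 0.946 AU: S = 1366/0.946² = 1530 W m⁻².
Energy balance: absorbed = emitted ⇒ πR²·S(1−A) = 4πR²·σT_eq⁴, so T_eq⁴ = S(1−A)/(4σ).
T_eq = [1530 × 0.68 / (4 × 5.67×10⁻⁸)]^(1/4) = (4.58×10⁹)^(1/4) = 260 K.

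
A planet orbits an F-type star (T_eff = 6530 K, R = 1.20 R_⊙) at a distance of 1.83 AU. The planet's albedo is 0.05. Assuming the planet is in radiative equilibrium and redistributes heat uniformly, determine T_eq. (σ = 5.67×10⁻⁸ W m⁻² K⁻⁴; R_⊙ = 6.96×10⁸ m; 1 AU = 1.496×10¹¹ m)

T_eq ≈ 252 K

R_⋆ = 1.20 × 6.96×10⁸ = 8.35×10⁸ m.
d = 1.83 AU = 2.74×10¹¹ m.
L = 4πR_⋆²σT_⋆⁴ = 4π(8.35×10⁸)² × 5.67×10⁻⁸ × (6530)⁴ = 9.04×10²⁶ W.
S = L/(4πd²) = 960 W m⁻².
Energy balance: absorbed = emitted ⇒ πR²·S(1−A) = 4πR²·σT_eq⁴, so T_eq⁴ = S(1−A)/(4σ).
T_eq = [960 × 0.95 / (4 × 5.67×10⁻⁸)]^(1/4) = (4.02×10⁹)^(1/4) = 252 K.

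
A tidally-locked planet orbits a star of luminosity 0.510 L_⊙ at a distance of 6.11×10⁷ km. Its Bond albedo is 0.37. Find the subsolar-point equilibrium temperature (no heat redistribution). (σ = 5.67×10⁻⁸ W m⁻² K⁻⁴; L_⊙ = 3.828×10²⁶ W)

d = 6.11×10⁷ km = 6.11×10¹⁰ m.
L = 0.510 × 3.828×10²⁶ = 1.95×10²⁶ W.
Flux: S = L/(4πd²) = 1.95×10²⁶/(4π×(6.11×10¹⁰)²) = 4160 W m⁻².
At the subsolar point the surface absorbs S(1−A) and emits σT⁴ per unit area — no factor of 4, since only the local patch is in balance.
T = [4160 × 0.63 / 5.67×10⁻⁸]^(1/4) = (4.62×10¹⁰)^(1/4) = 464 K.

T_ss ≈ 464 K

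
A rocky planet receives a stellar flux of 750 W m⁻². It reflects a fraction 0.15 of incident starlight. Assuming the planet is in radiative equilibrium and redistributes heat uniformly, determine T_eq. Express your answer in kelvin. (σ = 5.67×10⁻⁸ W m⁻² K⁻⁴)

T_eq ≈ 230 K

Energy balance: absorbed = emitted ⇒ πR²·S(1−A) = 4πR²·σT_eq⁴, so T_eq⁴ = S(1−A)/(4σ).
T_eq = [750 × 0.85 / (4 × 5.67×10⁻⁸)]^(1/4) = (2.81×10⁹)^(1/4) = 230 K.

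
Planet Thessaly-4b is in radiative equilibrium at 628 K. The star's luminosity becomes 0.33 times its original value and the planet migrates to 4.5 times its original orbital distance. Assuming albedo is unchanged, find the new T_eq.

T_eq ∝ L^(1/4) · d^(−1/2).
T′ = 628 × 0.33^(1/4) / 4.5^(1/2) = 224 K.

T_eq ≈ 224 K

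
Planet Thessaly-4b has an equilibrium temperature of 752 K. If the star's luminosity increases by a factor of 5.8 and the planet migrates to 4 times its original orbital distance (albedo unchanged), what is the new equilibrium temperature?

T_eq ∝ L^(1/4) · d^(−1/2).
T′ = 752 × 5.8^(1/4) / 4^(1/2) = 584 K.

T_eq ≈ 584 K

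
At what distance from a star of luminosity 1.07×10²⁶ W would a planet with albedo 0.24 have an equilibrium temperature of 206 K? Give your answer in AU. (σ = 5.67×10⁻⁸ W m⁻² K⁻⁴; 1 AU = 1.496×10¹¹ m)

From T_eq⁴ = L(1−A)/(16πσd²): d = √[L(1−A)/(16πσT_eq⁴)].
d = √[1.07×10²⁶ × 0.76 / (16π × 5.67×10⁻⁸ × (206)⁴)] = 1.26×10¹¹ m = 0.841 AU.

d ≈ 0.841 AU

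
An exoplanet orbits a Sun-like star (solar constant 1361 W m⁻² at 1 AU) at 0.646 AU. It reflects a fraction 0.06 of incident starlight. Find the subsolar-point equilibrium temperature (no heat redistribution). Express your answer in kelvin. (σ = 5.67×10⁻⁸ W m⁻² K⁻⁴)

Flux at 0.646 AU: S = 1361/0.646² = 3260 W m⁻².
At the subsolar point the surface absorbs S(1−A) and emits σT⁴ per unit area — no factor of 4, since only the local patch is in balance.
T = [3260 × 0.94 / 5.67×10⁻⁸]^(1/4) = (5.41×10¹⁰)^(1/4) = 482 K.

T_ss ≈ 482 K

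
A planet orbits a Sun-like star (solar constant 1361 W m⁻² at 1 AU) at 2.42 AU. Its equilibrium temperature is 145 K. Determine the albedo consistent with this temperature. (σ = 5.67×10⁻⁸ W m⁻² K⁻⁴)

Flux at 2.42 AU: S = 1361/2.42² = 232 W m⁻².
From T_eq⁴ = S(1−A)/(4σ): 1−A = 4σT_eq⁴/S.
1−A = 4 × 5.67×10⁻⁸ × (145)⁴ / 232 = 0.431.

A ≈ 0.57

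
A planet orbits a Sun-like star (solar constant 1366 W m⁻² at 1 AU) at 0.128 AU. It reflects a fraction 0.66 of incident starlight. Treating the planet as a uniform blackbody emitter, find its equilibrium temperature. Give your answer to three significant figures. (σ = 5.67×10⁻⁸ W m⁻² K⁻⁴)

Flux at 0.128 AU: S = 1366/0.128² = 8.34×10⁴ W m⁻².
Energy balance: absorbed = emitted ⇒ πR²·S(1−A) = 4πR²·σT_eq⁴, so T_eq⁴ = S(1−A)/(4σ).
T_eq = [8.34×10⁴ × 0.34 / (4 × 5.67×10⁻⁸)]^(1/4) = (1.25×10¹¹)^(1/4) = 595 K.

T_eq ≈ 595 K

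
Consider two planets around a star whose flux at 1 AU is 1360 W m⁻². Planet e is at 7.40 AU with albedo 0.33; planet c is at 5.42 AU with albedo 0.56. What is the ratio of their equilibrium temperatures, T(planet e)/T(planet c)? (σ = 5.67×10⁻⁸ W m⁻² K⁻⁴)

T₁/T₂ ≈ 0.951

T_eq = [S₀(1−A)/(4σd²)]^(1/4), so T ∝ (1−A)^(1/4) / √d.
T₁ = [1360×0.67/(4×5.67×10⁻⁸×7.40²)]^(1/4) = 92.55 K.
T₂ = [1360×0.44/(4×5.67×10⁻⁸×5.42²)]^(1/4) = 97.35 K.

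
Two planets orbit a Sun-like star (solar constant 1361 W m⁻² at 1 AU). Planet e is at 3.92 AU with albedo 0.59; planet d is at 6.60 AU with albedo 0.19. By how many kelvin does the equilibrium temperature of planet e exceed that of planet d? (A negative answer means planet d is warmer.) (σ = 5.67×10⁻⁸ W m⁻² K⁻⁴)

T_eq = [S₀(1−A)/(4σd²)]^(1/4), so T ∝ (1−A)^(1/4) / √d.
T₁ = [1361×0.41/(4×5.67×10⁻⁸×3.92²)]^(1/4) = 112.49 K.
T₂ = [1361×0.81/(4×5.67×10⁻⁸×6.60²)]^(1/4) = 102.78 K.

ΔT ≈ 9.7 K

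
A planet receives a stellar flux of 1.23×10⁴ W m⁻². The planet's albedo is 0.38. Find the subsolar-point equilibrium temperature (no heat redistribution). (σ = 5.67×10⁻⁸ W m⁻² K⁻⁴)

T_ss ≈ 606 K

At the subsolar point the surface absorbs S(1−A) and emits σT⁴ per unit area — no factor of 4, since only the local patch is in balance.
T = [1.23×10⁴ × 0.62 / 5.67×10⁻⁸]^(1/4) = (1.34×10¹¹)^(1/4) = 606 K.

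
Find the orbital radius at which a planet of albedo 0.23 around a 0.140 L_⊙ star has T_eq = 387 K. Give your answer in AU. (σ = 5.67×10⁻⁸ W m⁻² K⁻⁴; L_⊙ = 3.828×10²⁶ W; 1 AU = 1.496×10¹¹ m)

d ≈ 0.170 AU

L = 0.140 × 3.828×10²⁶ = 5.36×10²⁵ W.
From T_eq⁴ = L(1−A)/(16πσd²): d = √[L(1−A)/(16πσT_eq⁴)].
d = √[5.36×10²⁵ × 0.77 / (16π × 5.67×10⁻⁸ × (387)⁴)] = 2.54×10¹⁰ m = 0.170 AU.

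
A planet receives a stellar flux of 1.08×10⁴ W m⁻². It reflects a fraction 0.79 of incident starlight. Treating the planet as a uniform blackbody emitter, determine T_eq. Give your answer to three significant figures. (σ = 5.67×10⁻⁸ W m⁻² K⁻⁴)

Energy balance: absorbed = emitted ⇒ πR²·S(1−A) = 4πR²·σT_eq⁴, so T_eq⁴ = S(1−A)/(4σ).
T_eq = [1.08×10⁴ × 0.21 / (4 × 5.67×10⁻⁸)]^(1/4) = (1.00×10¹⁰)^(1/4) = 316 K.

T_eq ≈ 316 K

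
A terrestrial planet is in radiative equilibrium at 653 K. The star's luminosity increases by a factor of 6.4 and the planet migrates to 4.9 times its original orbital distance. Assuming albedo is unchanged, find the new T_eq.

T_eq ∝ L^(1/4) · d^(−1/2).
T′ = 653 × 6.4^(1/4) / 4.9^(1/2) = 469 K.

T_eq ≈ 469 K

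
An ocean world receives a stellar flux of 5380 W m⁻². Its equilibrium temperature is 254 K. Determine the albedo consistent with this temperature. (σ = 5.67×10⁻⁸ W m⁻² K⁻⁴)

From T_eq⁴ = S(1−A)/(4σ): 1−A = 4σT_eq⁴/S.
1−A = 4 × 5.67×10⁻⁸ × (254)⁴ / 5380 = 0.175.

A ≈ 0.82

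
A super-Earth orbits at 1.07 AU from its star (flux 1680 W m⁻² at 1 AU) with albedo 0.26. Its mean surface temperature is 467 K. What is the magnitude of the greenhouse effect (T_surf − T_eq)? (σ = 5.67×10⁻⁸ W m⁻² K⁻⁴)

ΔT ≈ 204.0 K

S = 1680/1.07² = 1467 W m⁻².
T_eq = [S(1−A)/(4σ)]^(1/4) = [1467×0.74/(4×5.67×10⁻⁸)]^(1/4) = 263.0 K.
ΔT = T_surf − T_eq = 467 − 263.0.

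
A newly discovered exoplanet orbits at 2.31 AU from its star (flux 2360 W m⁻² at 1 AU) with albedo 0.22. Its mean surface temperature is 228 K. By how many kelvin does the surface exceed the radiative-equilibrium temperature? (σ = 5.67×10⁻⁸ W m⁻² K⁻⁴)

ΔT ≈ 30.5 K

S = 2360/2.31² = 442.3 W m⁻².
T_eq = [S(1−A)/(4σ)]^(1/4) = [442.3×0.78/(4×5.67×10⁻⁸)]^(1/4) = 197.5 K.
ΔT = T_surf − T_eq = 228 − 197.5.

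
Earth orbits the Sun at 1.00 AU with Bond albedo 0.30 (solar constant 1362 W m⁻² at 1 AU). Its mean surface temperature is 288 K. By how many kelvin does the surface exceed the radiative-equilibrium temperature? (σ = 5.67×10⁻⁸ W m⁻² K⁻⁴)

S = 1362/1.00² = 1362 W m⁻².
T_eq = [S(1−A)/(4σ)]^(1/4) = [1362×0.70/(4×5.67×10⁻⁸)]^(1/4) = 254.6 K.
ΔT = T_surf − T_eq = 288 − 254.6.

ΔT ≈ 33.4 K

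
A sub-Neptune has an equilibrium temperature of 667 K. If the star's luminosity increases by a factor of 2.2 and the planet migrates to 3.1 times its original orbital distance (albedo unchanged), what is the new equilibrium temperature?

T_eq ≈ 461 K

T_eq ∝ L^(1/4) · d^(−1/2).
T′ = 667 × 2.2^(1/4) / 3.1^(1/2) = 461 K.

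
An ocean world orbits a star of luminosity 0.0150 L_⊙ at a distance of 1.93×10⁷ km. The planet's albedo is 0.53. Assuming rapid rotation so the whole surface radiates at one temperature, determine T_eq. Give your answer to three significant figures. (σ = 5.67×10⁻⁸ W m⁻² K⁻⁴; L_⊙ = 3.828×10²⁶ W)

T_eq ≈ 225 K

d = 1.93×10⁷ km = 1.93×10¹⁰ m.
L = 0.0150 × 3.828×10²⁶ = 5.74×10²⁴ W.
Flux: S = L/(4πd²) = 5.74×10²⁴/(4π×(1.93×10¹⁰)²) = 1230 W m⁻².
Energy balance: absorbed = emitted ⇒ πR²·S(1−A) = 4πR²·σT_eq⁴, so T_eq⁴ = S(1−A)/(4σ).
T_eq = [1230 × 0.47 / (4 × 5.67×10⁻⁸)]^(1/4) = (2.54×10⁹)^(1/4) = 225 K.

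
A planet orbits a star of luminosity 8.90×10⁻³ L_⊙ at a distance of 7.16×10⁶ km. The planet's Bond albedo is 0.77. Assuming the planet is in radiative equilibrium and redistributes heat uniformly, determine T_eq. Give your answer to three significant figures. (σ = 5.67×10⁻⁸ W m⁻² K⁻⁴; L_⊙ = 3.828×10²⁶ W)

T_eq ≈ 271 K

d = 7.16×10⁶ km = 7.16×10⁹ m.
L = 8.90×10⁻³ × 3.828×10²⁶ = 3.41×10²⁴ W.
Flux: S = L/(4πd²) = 3.41×10²⁴/(4π×(7.16×10⁹)²) = 5290 W m⁻².
Energy balance: absorbed = emitted ⇒ πR²·S(1−A) = 4πR²·σT_eq⁴, so T_eq⁴ = S(1−A)/(4σ).
T_eq = [5290 × 0.23 / (4 × 5.67×10⁻⁸)]^(1/4) = (5.36×10⁹)^(1/4) = 271 K.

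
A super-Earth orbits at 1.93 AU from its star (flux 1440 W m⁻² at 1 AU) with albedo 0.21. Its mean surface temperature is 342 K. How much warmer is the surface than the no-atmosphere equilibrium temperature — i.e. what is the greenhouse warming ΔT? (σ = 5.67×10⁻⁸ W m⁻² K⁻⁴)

S = 1440/1.93² = 386.6 W m⁻².
T_eq = [S(1−A)/(4σ)]^(1/4) = [386.6×0.79/(4×5.67×10⁻⁸)]^(1/4) = 191.6 K.
ΔT = T_surf − T_eq = 342 − 191.6.

ΔT ≈ 150.4 K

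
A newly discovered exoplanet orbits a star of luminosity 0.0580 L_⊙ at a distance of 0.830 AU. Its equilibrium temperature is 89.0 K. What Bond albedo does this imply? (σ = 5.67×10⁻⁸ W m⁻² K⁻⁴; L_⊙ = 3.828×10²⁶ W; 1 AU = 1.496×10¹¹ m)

d = 0.830 AU = 1.24×10¹¹ m.
L = 0.0580 × 3.828×10²⁶ = 2.22×10²⁵ W.
Flux: S = L/(4πd²) = 2.22×10²⁵/(4π×(1.24×10¹¹)²) = 115 W m⁻².
From T_eq⁴ = S(1−A)/(4σ): 1−A = 4σT_eq⁴/S.
1−A = 4 × 5.67×10⁻⁸ × (89.0)⁴ / 115 = 0.124.

A ≈ 0.88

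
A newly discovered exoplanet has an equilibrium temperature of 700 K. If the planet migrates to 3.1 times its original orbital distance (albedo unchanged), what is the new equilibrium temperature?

T_eq ≈ 398 K

T_eq ∝ L^(1/4) · d^(−1/2).
T′ = 700 / 3.1^(1/2) = 398 K.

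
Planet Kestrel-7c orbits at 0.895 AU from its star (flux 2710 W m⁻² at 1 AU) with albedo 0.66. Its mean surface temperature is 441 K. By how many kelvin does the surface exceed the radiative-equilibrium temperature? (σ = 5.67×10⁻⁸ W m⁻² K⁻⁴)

S = 2710/0.895² = 3383 W m⁻².
T_eq = [S(1−A)/(4σ)]^(1/4) = [3383×0.34/(4×5.67×10⁻⁸)]^(1/4) = 266.9 K.
ΔT = T_surf − T_eq = 441 − 266.9.

ΔT ≈ 174.1 K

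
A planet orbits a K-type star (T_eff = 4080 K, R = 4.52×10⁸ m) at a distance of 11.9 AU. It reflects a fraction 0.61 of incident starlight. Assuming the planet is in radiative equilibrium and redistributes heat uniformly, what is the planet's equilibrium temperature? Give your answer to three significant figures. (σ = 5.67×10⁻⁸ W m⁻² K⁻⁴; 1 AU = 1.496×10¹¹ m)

d = 11.9 AU = 1.78×10¹² m.
L = 4πR_⋆²σT_⋆⁴ = 4π(4.52×10⁸)² × 5.67×10⁻⁸ × (4080)⁴ = 4.03×10²⁵ W.
S = L/(4πd²) = 1.01 W m⁻².
Energy balance: absorbed = emitted ⇒ πR²·S(1−A) = 4πR²·σT_eq⁴, so T_eq⁴ = S(1−A)/(4σ).
T_eq = [1.01 × 0.39 / (4 × 5.67×10⁻⁸)]^(1/4) = (1.74×10⁶)^(1/4) = 36.3 K.

T_eq ≈ 36.3 K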